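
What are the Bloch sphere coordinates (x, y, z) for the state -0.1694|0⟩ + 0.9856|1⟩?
(-0.3339, 0, -0.9427)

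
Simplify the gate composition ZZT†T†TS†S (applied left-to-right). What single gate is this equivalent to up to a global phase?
T†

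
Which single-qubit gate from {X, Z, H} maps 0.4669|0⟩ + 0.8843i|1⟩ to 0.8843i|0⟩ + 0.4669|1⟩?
X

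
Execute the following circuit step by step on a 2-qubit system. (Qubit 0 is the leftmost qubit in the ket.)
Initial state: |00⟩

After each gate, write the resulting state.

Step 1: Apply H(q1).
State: 1/√2|00⟩ + 1/√2|01⟩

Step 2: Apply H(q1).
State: |00⟩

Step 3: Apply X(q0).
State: |10⟩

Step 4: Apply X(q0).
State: |00⟩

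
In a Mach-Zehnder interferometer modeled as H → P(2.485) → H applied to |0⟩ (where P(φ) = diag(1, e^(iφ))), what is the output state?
(0.104 + 0.3052i)|0⟩ + (0.896 - 0.3052i)|1⟩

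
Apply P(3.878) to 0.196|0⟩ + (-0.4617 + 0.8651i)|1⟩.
0.196|0⟩ + (0.9231 - 0.3308i)|1⟩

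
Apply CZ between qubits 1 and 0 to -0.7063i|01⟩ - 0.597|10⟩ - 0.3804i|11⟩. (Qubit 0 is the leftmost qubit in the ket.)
-0.7063i|01⟩ - 0.597|10⟩ + 0.3804i|11⟩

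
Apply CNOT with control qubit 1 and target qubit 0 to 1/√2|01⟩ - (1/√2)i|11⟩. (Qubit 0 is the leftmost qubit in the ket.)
-(1/√2)i|01⟩ + 1/√2|11⟩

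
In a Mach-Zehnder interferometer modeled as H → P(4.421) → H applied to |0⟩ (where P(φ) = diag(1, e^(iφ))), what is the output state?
(0.3564 - 0.4789i)|0⟩ + (0.6436 + 0.4789i)|1⟩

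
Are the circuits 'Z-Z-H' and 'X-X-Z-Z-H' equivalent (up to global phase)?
Yes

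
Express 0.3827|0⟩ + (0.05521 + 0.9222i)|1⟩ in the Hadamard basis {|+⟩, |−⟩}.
(0.3096 + 0.6521i)|+⟩ + (0.2316 - 0.6521i)|−⟩

With |ψ⟩ = α|0⟩ + β|1⟩, the Hadamard-basis coefficients are ⟨+|ψ⟩ = (α + β)/√2 and ⟨−|ψ⟩ = (α − β)/√2.
Here α = 0.3827, β = (0.05521 + 0.9222i): (α + β)/√2 = (0.3096 + 0.6521i), (α − β)/√2 = (0.2316 - 0.6521i).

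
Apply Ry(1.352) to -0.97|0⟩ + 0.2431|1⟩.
-0.9088|0⟩ - 0.4173|1⟩

Ry(1.352) = [[cos(θ/2), −sin(θ/2)], [sin(θ/2), cos(θ/2)]]; θ = 1.352, cos(θ/2) ≈ 0.780082, sin(θ/2) ≈ 0.625678.
With a = amp(|0⟩) = -0.97 and b = amp(|1⟩) = 0.2431:
new amp(|0⟩) = (0.780082)·a + (-0.625678)·b = -0.9088
new amp(|1⟩) = (0.625678)·a + (0.780082)·b = -0.4173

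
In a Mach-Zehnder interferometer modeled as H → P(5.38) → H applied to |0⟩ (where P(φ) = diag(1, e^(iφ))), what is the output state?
(0.8096 - 0.3927i)|0⟩ + (0.1904 + 0.3927i)|1⟩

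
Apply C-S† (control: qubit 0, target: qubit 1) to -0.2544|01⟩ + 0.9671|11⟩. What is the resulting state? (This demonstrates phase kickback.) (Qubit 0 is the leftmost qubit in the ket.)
-0.2544|01⟩ - 0.9671i|11⟩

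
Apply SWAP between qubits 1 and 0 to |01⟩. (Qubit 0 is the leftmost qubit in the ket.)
|10⟩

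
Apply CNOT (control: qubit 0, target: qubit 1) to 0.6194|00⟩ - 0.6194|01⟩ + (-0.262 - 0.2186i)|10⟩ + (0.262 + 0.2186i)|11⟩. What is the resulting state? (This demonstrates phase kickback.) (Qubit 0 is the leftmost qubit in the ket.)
0.6194|00⟩ - 0.6194|01⟩ + (0.262 + 0.2186i)|10⟩ + (-0.262 - 0.2186i)|11⟩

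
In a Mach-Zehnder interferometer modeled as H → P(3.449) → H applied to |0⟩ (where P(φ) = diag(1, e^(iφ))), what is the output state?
(0.02344 - 0.1513i)|0⟩ + (0.9766 + 0.1513i)|1⟩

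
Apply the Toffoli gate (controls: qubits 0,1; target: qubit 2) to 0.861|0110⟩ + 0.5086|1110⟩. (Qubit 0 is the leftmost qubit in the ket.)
0.861|0110⟩ + 0.5086|1100⟩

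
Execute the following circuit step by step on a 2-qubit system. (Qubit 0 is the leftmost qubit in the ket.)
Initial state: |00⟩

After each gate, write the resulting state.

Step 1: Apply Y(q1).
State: i|01⟩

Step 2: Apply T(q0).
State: i|01⟩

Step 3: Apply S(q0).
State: i|01⟩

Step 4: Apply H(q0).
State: (1/√2)i|01⟩ + (1/√2)i|11⟩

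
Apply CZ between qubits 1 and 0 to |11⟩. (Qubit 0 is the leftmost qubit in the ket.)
-|11⟩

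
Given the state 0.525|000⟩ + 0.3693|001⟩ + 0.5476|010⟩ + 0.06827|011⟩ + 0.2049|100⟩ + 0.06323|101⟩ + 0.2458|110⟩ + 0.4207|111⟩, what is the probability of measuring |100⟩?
0.04198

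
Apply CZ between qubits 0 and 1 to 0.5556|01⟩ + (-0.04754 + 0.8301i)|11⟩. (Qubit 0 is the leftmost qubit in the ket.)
0.5556|01⟩ + (0.04754 - 0.8301i)|11⟩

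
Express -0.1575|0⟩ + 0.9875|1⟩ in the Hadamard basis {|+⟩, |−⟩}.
0.5869|+⟩ - 0.8096|−⟩

With |ψ⟩ = α|0⟩ + β|1⟩, the Hadamard-basis coefficients are ⟨+|ψ⟩ = (α + β)/√2 and ⟨−|ψ⟩ = (α − β)/√2.
Here α = -0.1575, β = 0.9875: (α + β)/√2 = 0.5869, (α − β)/√2 = -0.8096.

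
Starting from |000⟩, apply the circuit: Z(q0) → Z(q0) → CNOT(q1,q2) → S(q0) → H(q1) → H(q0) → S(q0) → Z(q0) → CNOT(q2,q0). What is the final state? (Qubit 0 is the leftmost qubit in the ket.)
1/2|000⟩ + 1/2|010⟩ - (1/2)i|100⟩ - (1/2)i|110⟩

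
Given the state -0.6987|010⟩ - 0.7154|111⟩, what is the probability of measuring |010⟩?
0.4882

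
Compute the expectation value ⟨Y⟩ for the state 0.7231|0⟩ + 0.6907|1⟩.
0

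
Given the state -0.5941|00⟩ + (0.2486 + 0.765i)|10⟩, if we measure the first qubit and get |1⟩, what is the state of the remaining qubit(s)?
(0.3091 + 0.951i)|0⟩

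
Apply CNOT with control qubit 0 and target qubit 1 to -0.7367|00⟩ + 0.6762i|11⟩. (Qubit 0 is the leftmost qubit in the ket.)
-0.7367|00⟩ + 0.6762i|10⟩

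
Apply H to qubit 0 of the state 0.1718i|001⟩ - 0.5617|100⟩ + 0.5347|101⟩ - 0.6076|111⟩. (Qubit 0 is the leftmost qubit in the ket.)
-0.3972|000⟩ + (0.3781 + 0.1215i)|001⟩ - 0.4296|011⟩ + 0.3972|100⟩ + (-0.3781 + 0.1215i)|101⟩ + 0.4296|111⟩

H on qubit 0 mixes each pair of kets that differ only in qubit 0: amplitudes (a, b) of (|…0…⟩, |…1…⟩) become ((a + b)/√2, (a − b)/√2). Kets absent from the input have amplitude 0.
(|000⟩, |100⟩): (a, b) = (0, -0.5617) → (-0.3972, 0.3972)
(|001⟩, |101⟩): (a, b) = (0.1718i, 0.5347) → ((0.3781 + 0.1215i), (-0.3781 + 0.1215i))
(|011⟩, |111⟩): (a, b) = (0, -0.6076) → (-0.4296, 0.4296)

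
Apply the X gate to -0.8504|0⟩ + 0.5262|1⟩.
0.5262|0⟩ - 0.8504|1⟩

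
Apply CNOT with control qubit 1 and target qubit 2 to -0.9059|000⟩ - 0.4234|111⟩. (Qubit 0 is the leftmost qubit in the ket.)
-0.9059|000⟩ - 0.4234|110⟩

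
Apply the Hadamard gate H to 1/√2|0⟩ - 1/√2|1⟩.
|1⟩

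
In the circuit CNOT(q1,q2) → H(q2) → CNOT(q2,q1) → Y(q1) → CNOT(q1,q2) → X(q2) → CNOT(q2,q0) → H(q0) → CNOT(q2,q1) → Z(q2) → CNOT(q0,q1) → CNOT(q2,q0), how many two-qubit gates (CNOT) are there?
7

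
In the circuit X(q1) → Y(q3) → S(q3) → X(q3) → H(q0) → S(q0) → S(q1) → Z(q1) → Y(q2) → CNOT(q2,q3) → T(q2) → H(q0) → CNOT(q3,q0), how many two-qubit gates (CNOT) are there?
2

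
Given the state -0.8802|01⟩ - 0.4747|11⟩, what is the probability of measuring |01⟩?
0.7748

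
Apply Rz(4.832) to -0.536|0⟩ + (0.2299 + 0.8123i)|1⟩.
(0.401 + 0.3557i)|0⟩ + (-0.711 - 0.4551i)|1⟩

Rz(4.832) = [[e^(−iθ/2), 0], [0, e^(iθ/2)]] with e^(±iθ/2) = cos(θ/2) ± i·sin(θ/2); θ = 4.832, cos(θ/2) ≈ -0.748106, sin(θ/2) ≈ 0.663579.
With a = amp(|0⟩) = -0.536 and b = amp(|1⟩) = (0.2299 + 0.8123i):
new amp(|0⟩) = (-0.748106 - 0.663579i)·a = (0.401 + 0.3557i)
new amp(|1⟩) = (-0.748106 + 0.663579i)·b = (-0.711 - 0.4551i)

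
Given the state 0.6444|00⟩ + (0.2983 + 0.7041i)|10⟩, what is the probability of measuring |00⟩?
0.4153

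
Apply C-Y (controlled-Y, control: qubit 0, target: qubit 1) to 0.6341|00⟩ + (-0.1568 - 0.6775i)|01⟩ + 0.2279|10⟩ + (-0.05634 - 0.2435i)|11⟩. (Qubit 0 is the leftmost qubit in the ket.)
0.6341|00⟩ + (-0.1568 - 0.6775i)|01⟩ + (-0.2435 + 0.05634i)|10⟩ + 0.2279i|11⟩

C-Y leaves the control-|0⟩ kets |00⟩, |01⟩ unchanged and applies Y to qubit 1 on the control-|1⟩ pair (|10⟩, |11⟩).
Y = [[0, -i], [i, 0]].
With a = amp(|10⟩) = 0.2279 and b = amp(|11⟩) = (-0.05634 - 0.2435i):
new amp(|10⟩) = (-i)·b = (-0.2435 + 0.05634i)
new amp(|11⟩) = (i)·a = 0.2279i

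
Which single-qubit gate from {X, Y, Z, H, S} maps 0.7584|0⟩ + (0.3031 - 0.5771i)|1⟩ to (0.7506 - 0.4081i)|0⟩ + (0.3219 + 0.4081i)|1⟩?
H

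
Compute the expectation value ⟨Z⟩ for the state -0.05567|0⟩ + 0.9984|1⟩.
-0.9937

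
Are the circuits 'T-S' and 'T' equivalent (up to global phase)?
No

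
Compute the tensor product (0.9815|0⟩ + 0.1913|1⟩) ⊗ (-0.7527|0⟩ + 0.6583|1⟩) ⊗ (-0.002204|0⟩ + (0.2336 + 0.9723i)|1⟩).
0.001628|000⟩ + (-0.1726 - 0.7183i)|001⟩ - 0.001424|010⟩ + (0.1509 + 0.6282i)|011⟩ + 0.0003174|100⟩ + (-0.03364 - 0.14i)|101⟩ - 0.0002776|110⟩ + (0.02942 + 0.1224i)|111⟩

amp(|b₁b₂…⟩) = product of the factor amplitudes for bits b₁, b₂, …; only kets whose every factor amplitude is nonzero survive.
|000⟩: (0.9815)(-0.7527)(-0.002204) = 0.001628
|001⟩: (0.9815)(-0.7527)(0.2336 + 0.9723i) = (-0.1726 - 0.7183i)
|010⟩: (0.9815)(0.6583)(-0.002204) = -0.001424
|011⟩: (0.9815)(0.6583)(0.2336 + 0.9723i) = (0.1509 + 0.6282i)
|100⟩: (0.1913)(-0.7527)(-0.002204) = 0.0003174
|101⟩: (0.1913)(-0.7527)(0.2336 + 0.9723i) = (-0.03364 - 0.14i)
|110⟩: (0.1913)(0.6583)(-0.002204) = -0.0002776
|111⟩: (0.1913)(0.6583)(0.2336 + 0.9723i) = (0.02942 + 0.1224i)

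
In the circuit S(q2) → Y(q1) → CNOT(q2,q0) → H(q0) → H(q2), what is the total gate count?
5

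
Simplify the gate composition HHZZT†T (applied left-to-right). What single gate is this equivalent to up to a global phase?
I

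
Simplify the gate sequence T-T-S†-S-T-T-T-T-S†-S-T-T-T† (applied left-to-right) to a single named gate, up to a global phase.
T†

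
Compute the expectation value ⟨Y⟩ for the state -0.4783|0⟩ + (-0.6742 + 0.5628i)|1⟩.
-0.5384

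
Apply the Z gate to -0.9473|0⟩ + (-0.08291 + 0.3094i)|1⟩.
-0.9473|0⟩ + (0.08291 - 0.3094i)|1⟩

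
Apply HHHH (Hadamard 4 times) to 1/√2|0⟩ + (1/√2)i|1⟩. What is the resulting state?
1/√2|0⟩ + (1/√2)i|1⟩

H² = I, so an even number of Hadamards cancels: H^4 = I and the state is unchanged.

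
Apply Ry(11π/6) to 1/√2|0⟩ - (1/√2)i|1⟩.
(-0.683 + 0.183i)|0⟩ + (0.183 + 0.683i)|1⟩

Ry(11π/6) = [[cos(θ/2), −sin(θ/2)], [sin(θ/2), cos(θ/2)]]; θ = 11π/6, cos(θ/2) ≈ -0.965926, sin(θ/2) ≈ 0.258819.
With a = amp(|0⟩) = 1/√2 and b = amp(|1⟩) = -(1/√2)i:
new amp(|0⟩) = (-0.965926)·a + (-0.258819)·b = (-0.683 + 0.183i)
new amp(|1⟩) = (0.258819)·a + (-0.965926)·b = (0.183 + 0.683i)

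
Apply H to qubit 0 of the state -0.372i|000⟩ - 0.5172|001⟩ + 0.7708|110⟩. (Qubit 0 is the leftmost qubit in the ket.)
-0.263i|000⟩ - 0.3657|001⟩ + 0.545|010⟩ - 0.263i|100⟩ - 0.3657|101⟩ - 0.545|110⟩

H on qubit 0 mixes each pair of kets that differ only in qubit 0: amplitudes (a, b) of (|…0…⟩, |…1…⟩) become ((a + b)/√2, (a − b)/√2). Kets absent from the input have amplitude 0.
(|000⟩, |100⟩): (a, b) = (-0.372i, 0) → (-0.263i, -0.263i)
(|001⟩, |101⟩): (a, b) = (-0.5172, 0) → (-0.3657, -0.3657)
(|010⟩, |110⟩): (a, b) = (0, 0.7708) → (0.545, -0.545)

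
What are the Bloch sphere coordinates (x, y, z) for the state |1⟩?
(0, 0, -1)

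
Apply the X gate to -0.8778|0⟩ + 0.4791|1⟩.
0.4791|0⟩ - 0.8778|1⟩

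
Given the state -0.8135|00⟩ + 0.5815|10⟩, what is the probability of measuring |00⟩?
0.6618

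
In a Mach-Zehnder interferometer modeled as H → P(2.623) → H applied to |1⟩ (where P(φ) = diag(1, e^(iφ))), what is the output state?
(0.9343 - 0.2478i)|0⟩ + (0.06574 + 0.2478i)|1⟩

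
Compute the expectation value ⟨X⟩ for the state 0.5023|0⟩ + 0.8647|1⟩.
0.8687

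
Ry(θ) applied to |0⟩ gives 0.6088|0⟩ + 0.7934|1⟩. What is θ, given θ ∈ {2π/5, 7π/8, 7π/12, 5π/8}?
7π/12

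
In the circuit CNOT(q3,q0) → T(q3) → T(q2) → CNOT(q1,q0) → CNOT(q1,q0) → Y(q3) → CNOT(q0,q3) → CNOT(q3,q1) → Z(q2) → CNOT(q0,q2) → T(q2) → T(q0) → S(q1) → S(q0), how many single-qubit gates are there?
8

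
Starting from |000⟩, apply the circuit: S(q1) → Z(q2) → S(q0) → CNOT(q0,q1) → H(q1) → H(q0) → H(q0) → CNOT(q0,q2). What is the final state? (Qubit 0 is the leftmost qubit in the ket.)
1/√2|000⟩ + 1/√2|010⟩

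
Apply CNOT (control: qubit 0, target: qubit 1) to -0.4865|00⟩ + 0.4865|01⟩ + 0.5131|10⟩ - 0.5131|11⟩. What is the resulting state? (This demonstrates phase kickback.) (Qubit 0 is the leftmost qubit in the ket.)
-0.4865|00⟩ + 0.4865|01⟩ - 0.5131|10⟩ + 0.5131|11⟩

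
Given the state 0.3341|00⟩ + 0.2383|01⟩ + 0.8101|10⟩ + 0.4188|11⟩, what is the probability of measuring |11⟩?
0.1754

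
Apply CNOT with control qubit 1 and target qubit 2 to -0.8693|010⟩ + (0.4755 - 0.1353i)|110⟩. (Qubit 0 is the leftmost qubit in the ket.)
-0.8693|011⟩ + (0.4755 - 0.1353i)|111⟩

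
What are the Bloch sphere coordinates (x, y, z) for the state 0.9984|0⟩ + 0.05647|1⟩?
(0.1128, 0, 0.9936)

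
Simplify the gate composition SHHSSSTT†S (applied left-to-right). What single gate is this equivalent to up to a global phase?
S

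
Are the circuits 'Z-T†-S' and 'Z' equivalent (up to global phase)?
No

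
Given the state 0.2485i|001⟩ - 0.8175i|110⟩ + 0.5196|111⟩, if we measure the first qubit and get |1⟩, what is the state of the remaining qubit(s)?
-0.844i|10⟩ + 0.5364|11⟩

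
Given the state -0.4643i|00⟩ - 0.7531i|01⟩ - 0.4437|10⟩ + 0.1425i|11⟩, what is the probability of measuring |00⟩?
0.2156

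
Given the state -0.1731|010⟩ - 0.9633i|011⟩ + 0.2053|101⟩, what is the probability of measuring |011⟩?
0.9279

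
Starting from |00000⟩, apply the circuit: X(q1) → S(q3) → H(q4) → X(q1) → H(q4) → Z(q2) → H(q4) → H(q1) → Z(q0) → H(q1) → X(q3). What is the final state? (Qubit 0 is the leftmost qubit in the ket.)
1/√2|00010⟩ + 1/√2|00011⟩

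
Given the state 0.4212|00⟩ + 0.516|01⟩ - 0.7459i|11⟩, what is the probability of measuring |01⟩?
0.2663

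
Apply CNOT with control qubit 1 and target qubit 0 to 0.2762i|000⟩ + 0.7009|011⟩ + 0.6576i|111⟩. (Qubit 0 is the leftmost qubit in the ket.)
0.2762i|000⟩ + 0.6576i|011⟩ + 0.7009|111⟩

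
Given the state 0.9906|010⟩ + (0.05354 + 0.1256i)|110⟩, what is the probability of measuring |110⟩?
0.01864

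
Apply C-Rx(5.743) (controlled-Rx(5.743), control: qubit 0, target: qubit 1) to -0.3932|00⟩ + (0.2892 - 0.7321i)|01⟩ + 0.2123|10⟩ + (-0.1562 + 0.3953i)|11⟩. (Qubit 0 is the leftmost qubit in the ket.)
-0.3932|00⟩ + (0.2892 - 0.7321i)|01⟩ + (-0.09913 + 0.04168i)|10⟩ + (0.1505 - 0.4376i)|11⟩

C-Rx(5.743) leaves the control-|0⟩ kets |00⟩, |01⟩ unchanged and applies Rx(5.743) to qubit 1 on the control-|1⟩ pair (|10⟩, |11⟩).
Rx(5.743) = [[cos(θ/2), −i·sin(θ/2)], [−i·sin(θ/2), cos(θ/2)]]; θ = 5.743, cos(θ/2) ≈ -0.963746, sin(θ/2) ≈ 0.266821.
With a = amp(|10⟩) = 0.2123 and b = amp(|11⟩) = (-0.1562 + 0.3953i):
new amp(|10⟩) = (-0.963746)·a + (-0.266821i)·b = (-0.09913 + 0.04168i)
new amp(|11⟩) = (-0.266821i)·a + (-0.963746)·b = (0.1505 - 0.4376i)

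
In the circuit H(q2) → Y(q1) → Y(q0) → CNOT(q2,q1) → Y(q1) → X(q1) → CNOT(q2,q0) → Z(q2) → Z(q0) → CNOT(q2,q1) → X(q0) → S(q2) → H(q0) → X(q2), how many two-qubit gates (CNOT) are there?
3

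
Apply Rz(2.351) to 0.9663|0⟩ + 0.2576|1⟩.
(0.3721 - 0.8918i)|0⟩ + (0.0992 + 0.2377i)|1⟩

Rz(2.351) = [[e^(−iθ/2), 0], [0, e^(iθ/2)]] with e^(±iθ/2) = cos(θ/2) ± i·sin(θ/2); θ = 2.351, cos(θ/2) ≈ 0.385082, sin(θ/2) ≈ 0.922882.
With a = amp(|0⟩) = 0.9663 and b = amp(|1⟩) = 0.2576:
new amp(|0⟩) = (0.385082 - 0.922882i)·a = (0.3721 - 0.8918i)
new amp(|1⟩) = (0.385082 + 0.922882i)·b = (0.0992 + 0.2377i)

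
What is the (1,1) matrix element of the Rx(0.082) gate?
0.9992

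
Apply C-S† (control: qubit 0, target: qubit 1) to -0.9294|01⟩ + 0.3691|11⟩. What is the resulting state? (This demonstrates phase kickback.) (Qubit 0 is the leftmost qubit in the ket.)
-0.9294|01⟩ - 0.3691i|11⟩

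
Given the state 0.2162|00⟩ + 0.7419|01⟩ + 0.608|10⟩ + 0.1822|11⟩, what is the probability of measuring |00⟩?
0.04674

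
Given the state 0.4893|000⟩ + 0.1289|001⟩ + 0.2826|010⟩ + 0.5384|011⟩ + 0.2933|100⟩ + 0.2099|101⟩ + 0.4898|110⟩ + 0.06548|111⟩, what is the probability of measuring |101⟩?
0.04406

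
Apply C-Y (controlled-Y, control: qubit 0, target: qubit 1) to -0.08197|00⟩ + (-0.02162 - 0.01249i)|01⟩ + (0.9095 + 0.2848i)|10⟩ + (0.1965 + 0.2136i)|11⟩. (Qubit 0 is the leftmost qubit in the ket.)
-0.08197|00⟩ + (-0.02162 - 0.01249i)|01⟩ + (0.2136 - 0.1965i)|10⟩ + (-0.2848 + 0.9095i)|11⟩

C-Y leaves the control-|0⟩ kets |00⟩, |01⟩ unchanged and applies Y to qubit 1 on the control-|1⟩ pair (|10⟩, |11⟩).
Y = [[0, -i], [i, 0]].
With a = amp(|10⟩) = (0.9095 + 0.2848i) and b = amp(|11⟩) = (0.1965 + 0.2136i):
new amp(|10⟩) = (-i)·b = (0.2136 - 0.1965i)
new amp(|11⟩) = (i)·a = (-0.2848 + 0.9095i)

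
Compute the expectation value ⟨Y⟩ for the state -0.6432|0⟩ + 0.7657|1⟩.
0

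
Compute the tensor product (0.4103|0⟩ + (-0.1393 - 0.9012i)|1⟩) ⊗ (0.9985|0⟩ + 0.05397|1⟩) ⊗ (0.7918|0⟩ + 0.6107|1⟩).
0.3244|000⟩ + 0.2502|001⟩ + 0.01753|010⟩ + 0.01352|011⟩ + (-0.1101 - 0.7125i)|100⟩ + (-0.08494 - 0.5495i)|101⟩ + (-0.005953 - 0.03851i)|110⟩ + (-0.004591 - 0.0297i)|111⟩

amp(|b₁b₂…⟩) = product of the factor amplitudes for bits b₁, b₂, …; only kets whose every factor amplitude is nonzero survive.
|000⟩: (0.4103)(0.9985)(0.7918) = 0.3244
|001⟩: (0.4103)(0.9985)(0.6107) = 0.2502
|010⟩: (0.4103)(0.05397)(0.7918) = 0.01753
|011⟩: (0.4103)(0.05397)(0.6107) = 0.01352
|100⟩: (-0.1393 - 0.9012i)(0.9985)(0.7918) = (-0.1101 - 0.7125i)
|101⟩: (-0.1393 - 0.9012i)(0.9985)(0.6107) = (-0.08494 - 0.5495i)
|110⟩: (-0.1393 - 0.9012i)(0.05397)(0.7918) = (-0.005953 - 0.03851i)
|111⟩: (-0.1393 - 0.9012i)(0.05397)(0.6107) = (-0.004591 - 0.0297i)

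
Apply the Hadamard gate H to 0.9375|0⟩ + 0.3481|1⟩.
0.9091|0⟩ + 0.4168|1⟩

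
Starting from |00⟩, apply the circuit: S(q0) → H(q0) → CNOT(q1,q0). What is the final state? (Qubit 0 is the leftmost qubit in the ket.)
1/√2|00⟩ + 1/√2|10⟩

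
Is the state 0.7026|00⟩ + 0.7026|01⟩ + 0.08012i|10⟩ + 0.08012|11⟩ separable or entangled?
Entangled

Writing the state as a|00⟩ + b|01⟩ + c|10⟩ + d|11⟩, it is a product state iff ad − bc = 0.
Here (a, b, c, d) = (0.7026, 0.7026, 0.08012i, 0.08012): ad − bc = (0.7026)(0.08012) − (0.7026)(0.08012i) = (0.05629 - 0.05629i) ≠ 0, so the state is entangled.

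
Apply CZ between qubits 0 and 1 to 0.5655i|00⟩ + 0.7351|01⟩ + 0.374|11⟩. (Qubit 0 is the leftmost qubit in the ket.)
0.5655i|00⟩ + 0.7351|01⟩ - 0.374|11⟩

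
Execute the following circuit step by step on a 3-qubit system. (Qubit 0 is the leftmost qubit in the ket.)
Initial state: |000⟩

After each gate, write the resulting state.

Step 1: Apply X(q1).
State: |010⟩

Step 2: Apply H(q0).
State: 1/√2|010⟩ + 1/√2|110⟩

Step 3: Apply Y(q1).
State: -(1/√2)i|000⟩ - (1/√2)i|100⟩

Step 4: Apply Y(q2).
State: 1/√2|001⟩ + 1/√2|101⟩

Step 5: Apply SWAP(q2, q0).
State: 1/√2|100⟩ + 1/√2|101⟩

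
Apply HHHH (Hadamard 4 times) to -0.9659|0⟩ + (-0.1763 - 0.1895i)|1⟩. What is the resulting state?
-0.9659|0⟩ + (-0.1763 - 0.1895i)|1⟩

H² = I, so an even number of Hadamards cancels: H^4 = I and the state is unchanged.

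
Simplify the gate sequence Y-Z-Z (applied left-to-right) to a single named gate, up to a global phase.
Y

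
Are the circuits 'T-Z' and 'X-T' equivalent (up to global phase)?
No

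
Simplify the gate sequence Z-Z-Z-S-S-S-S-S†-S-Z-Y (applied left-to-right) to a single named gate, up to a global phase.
Y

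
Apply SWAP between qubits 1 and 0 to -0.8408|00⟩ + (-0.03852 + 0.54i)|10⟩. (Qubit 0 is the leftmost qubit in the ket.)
-0.8408|00⟩ + (-0.03852 + 0.54i)|01⟩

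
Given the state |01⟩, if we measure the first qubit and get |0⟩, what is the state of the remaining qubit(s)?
|1⟩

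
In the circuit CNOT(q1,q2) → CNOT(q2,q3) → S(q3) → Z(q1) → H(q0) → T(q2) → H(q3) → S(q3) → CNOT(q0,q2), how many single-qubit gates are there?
6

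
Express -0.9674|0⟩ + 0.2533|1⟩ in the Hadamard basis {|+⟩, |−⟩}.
-0.5049|+⟩ - 0.8632|−⟩

With |ψ⟩ = α|0⟩ + β|1⟩, the Hadamard-basis coefficients are ⟨+|ψ⟩ = (α + β)/√2 and ⟨−|ψ⟩ = (α − β)/√2.
Here α = -0.9674, β = 0.2533: (α + β)/√2 = -0.5049, (α − β)/√2 = -0.8632.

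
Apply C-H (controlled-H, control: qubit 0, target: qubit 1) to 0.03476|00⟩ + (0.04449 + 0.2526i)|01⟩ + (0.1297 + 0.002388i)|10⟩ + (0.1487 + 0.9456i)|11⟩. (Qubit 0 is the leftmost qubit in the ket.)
0.03476|00⟩ + (0.04449 + 0.2526i)|01⟩ + (0.1969 + 0.6703i)|10⟩ + (-0.01344 - 0.667i)|11⟩

C-H leaves the control-|0⟩ kets |00⟩, |01⟩ unchanged and applies H to qubit 1 on the control-|1⟩ pair (|10⟩, |11⟩).
H = [[1/√2, 1/√2], [1/√2, -1/√2]].
With a = amp(|10⟩) = (0.1297 + 0.002388i) and b = amp(|11⟩) = (0.1487 + 0.9456i):
new amp(|10⟩) = (1/√2)·a + (1/√2)·b = (0.1969 + 0.6703i)
new amp(|11⟩) = (1/√2)·a + (-1/√2)·b = (-0.01344 - 0.667i)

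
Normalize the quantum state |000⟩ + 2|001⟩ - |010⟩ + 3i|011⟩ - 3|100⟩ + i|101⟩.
0.2|000⟩ + 0.4|001⟩ - 0.2|010⟩ + 0.6i|011⟩ - 0.6|100⟩ + 0.2i|101⟩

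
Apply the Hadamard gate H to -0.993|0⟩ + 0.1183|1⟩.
-0.6185|0⟩ - 0.7858|1⟩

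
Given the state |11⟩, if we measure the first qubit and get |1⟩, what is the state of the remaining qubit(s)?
|1⟩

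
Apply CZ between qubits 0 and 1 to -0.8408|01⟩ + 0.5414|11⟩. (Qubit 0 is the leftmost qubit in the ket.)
-0.8408|01⟩ - 0.5414|11⟩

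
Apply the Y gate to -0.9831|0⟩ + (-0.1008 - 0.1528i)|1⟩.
(-0.1528 + 0.1008i)|0⟩ - 0.9831i|1⟩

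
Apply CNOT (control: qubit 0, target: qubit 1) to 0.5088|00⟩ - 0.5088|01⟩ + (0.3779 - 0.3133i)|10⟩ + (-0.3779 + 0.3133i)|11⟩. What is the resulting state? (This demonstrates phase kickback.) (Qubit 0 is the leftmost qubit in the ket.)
0.5088|00⟩ - 0.5088|01⟩ + (-0.3779 + 0.3133i)|10⟩ + (0.3779 - 0.3133i)|11⟩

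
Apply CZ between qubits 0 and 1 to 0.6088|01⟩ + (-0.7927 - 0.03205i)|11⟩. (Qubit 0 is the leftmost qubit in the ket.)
0.6088|01⟩ + (0.7927 + 0.03205i)|11⟩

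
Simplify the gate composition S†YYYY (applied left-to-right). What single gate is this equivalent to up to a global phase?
S†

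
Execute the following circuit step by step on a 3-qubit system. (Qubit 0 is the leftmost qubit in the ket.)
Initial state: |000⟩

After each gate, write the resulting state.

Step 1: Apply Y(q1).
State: i|010⟩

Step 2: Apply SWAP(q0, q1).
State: i|100⟩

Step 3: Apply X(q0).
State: i|000⟩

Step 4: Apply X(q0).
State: i|100⟩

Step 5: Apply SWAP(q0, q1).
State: i|010⟩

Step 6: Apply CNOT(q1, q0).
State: i|110⟩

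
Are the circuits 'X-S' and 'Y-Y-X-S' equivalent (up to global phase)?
Yes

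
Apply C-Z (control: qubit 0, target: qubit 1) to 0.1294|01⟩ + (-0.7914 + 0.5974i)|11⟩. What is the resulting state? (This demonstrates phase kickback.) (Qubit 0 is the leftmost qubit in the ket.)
0.1294|01⟩ + (0.7914 - 0.5974i)|11⟩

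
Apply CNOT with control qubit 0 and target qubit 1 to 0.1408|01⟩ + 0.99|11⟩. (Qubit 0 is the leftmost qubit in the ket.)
0.1408|01⟩ + 0.99|10⟩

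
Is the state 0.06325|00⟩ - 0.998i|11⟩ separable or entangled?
Entangled

Writing the state as a|00⟩ + b|01⟩ + c|10⟩ + d|11⟩, it is a product state iff ad − bc = 0.
Here (a, b, c, d) = (0.06325, 0, 0, -0.998i): ad − bc = (0.06325)(-0.998i) − (0)(0) = -0.06312i ≠ 0, so the state is entangled.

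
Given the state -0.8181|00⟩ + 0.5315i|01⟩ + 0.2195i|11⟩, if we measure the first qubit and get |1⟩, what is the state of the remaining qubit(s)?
i|1⟩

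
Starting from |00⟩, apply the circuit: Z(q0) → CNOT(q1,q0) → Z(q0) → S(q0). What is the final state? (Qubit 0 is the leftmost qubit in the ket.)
|00⟩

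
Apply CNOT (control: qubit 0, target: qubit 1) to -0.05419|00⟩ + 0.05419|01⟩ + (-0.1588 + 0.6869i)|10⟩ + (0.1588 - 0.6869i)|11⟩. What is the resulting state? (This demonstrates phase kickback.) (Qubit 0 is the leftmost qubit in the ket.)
-0.05419|00⟩ + 0.05419|01⟩ + (0.1588 - 0.6869i)|10⟩ + (-0.1588 + 0.6869i)|11⟩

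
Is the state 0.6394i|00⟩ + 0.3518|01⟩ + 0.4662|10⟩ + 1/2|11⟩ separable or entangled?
Entangled

Writing the state as a|00⟩ + b|01⟩ + c|10⟩ + d|11⟩, it is a product state iff ad − bc = 0.
Here (a, b, c, d) = (0.6394i, 0.3518, 0.4662, 1/2): ad − bc = (0.6394i)(1/2) − (0.3518)(0.4662) = (-0.164 + 0.3197i) ≠ 0, so the state is entangled.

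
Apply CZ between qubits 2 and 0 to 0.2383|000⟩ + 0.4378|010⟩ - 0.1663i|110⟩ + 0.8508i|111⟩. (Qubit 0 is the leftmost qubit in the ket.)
0.2383|000⟩ + 0.4378|010⟩ - 0.1663i|110⟩ - 0.8508i|111⟩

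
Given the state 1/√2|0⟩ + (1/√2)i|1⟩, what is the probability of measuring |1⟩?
1/2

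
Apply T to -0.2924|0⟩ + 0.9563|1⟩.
-0.2924|0⟩ + (0.6762 + 0.6762i)|1⟩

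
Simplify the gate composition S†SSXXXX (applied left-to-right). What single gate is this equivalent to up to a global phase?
S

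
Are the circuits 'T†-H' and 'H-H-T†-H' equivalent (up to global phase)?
Yes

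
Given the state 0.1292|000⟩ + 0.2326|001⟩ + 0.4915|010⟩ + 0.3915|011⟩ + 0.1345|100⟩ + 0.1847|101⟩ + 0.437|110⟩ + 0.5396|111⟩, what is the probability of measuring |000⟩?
0.01669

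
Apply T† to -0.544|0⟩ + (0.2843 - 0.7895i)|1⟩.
-0.544|0⟩ + (-0.3572 - 0.7593i)|1⟩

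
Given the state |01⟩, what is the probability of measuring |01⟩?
1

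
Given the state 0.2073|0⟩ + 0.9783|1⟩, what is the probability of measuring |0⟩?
0.04297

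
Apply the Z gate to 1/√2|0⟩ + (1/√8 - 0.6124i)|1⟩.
1/√2|0⟩ + (-1/√8 + 0.6124i)|1⟩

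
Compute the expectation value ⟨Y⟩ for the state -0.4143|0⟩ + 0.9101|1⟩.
0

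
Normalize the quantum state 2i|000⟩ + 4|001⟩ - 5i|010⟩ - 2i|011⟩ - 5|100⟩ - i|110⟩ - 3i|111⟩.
0.2182i|000⟩ + 0.4364|001⟩ - 0.5455i|010⟩ - 0.2182i|011⟩ - 0.5455|100⟩ - 0.1091i|110⟩ - 0.3273i|111⟩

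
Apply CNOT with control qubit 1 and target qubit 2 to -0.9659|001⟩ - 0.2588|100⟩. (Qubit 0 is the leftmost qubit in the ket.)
-0.9659|001⟩ - 0.2588|100⟩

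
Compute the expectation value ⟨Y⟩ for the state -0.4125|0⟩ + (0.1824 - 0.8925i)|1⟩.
0.7363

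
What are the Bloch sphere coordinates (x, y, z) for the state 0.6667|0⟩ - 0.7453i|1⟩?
(0, -0.9938, -0.111)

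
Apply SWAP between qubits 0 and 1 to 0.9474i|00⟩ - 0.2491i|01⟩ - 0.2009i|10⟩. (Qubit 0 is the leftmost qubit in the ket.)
0.9474i|00⟩ - 0.2009i|01⟩ - 0.2491i|10⟩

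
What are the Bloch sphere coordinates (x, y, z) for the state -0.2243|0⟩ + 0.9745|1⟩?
(-0.4372, 0, -0.8993)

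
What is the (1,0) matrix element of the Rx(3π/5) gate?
-0.809i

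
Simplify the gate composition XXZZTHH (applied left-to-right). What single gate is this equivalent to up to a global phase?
T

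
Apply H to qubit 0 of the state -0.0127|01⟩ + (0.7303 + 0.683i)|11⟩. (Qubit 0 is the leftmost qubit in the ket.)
(0.5074 + 0.483i)|01⟩ + (-0.5254 - 0.483i)|11⟩

H on qubit 0 mixes each pair of kets that differ only in qubit 0: amplitudes (a, b) of (|…0…⟩, |…1…⟩) become ((a + b)/√2, (a − b)/√2). Kets absent from the input have amplitude 0.
(|01⟩, |11⟩): (a, b) = (-0.0127, (0.7303 + 0.683i)) → ((0.5074 + 0.483i), (-0.5254 - 0.483i))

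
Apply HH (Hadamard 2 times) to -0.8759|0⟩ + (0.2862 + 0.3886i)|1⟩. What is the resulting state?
-0.8759|0⟩ + (0.2862 + 0.3886i)|1⟩

H² = I, so an even number of Hadamards cancels: H^2 = I and the state is unchanged.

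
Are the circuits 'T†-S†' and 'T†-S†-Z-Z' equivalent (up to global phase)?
Yes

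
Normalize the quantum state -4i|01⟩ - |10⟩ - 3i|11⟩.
-0.7845i|01⟩ - 0.1961|10⟩ - 0.5883i|11⟩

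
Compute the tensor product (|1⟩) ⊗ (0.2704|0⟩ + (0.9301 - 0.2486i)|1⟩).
0.2704|10⟩ + (0.9301 - 0.2486i)|11⟩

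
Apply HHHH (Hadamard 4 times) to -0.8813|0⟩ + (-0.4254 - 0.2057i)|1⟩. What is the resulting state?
-0.8813|0⟩ + (-0.4254 - 0.2057i)|1⟩

H² = I, so an even number of Hadamards cancels: H^4 = I and the state is unchanged.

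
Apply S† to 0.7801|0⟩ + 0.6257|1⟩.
0.7801|0⟩ - 0.6257i|1⟩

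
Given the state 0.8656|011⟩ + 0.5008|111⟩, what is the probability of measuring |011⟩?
0.7493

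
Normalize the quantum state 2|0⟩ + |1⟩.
0.8944|0⟩ + 1/√5|1⟩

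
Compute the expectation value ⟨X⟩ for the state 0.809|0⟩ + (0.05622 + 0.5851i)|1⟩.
0.09096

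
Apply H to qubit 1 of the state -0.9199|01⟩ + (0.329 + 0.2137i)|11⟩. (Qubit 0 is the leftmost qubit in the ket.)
-0.6505|00⟩ + 0.6505|01⟩ + (0.2326 + 0.1511i)|10⟩ + (-0.2326 - 0.1511i)|11⟩

H on qubit 1 mixes each pair of kets that differ only in qubit 1: amplitudes (a, b) of (|…0…⟩, |…1…⟩) become ((a + b)/√2, (a − b)/√2). Kets absent from the input have amplitude 0.
(|00⟩, |01⟩): (a, b) = (0, -0.9199) → (-0.6505, 0.6505)
(|10⟩, |11⟩): (a, b) = (0, (0.329 + 0.2137i)) → ((0.2326 + 0.1511i), (-0.2326 - 0.1511i))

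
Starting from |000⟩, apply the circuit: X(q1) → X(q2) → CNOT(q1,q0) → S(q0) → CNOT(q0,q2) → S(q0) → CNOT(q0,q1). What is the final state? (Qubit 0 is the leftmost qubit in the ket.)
-|100⟩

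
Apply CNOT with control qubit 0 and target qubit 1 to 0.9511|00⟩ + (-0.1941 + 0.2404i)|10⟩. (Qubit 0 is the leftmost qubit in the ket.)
0.9511|00⟩ + (-0.1941 + 0.2404i)|11⟩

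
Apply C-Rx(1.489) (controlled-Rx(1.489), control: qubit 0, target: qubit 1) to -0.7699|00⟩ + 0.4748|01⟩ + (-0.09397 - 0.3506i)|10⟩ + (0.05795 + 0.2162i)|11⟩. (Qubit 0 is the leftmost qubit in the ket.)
-0.7699|00⟩ + 0.4748|01⟩ + (0.07739 - 0.2971i)|10⟩ + (-0.195 + 0.2227i)|11⟩

C-Rx(1.489) leaves the control-|0⟩ kets |00⟩, |01⟩ unchanged and applies Rx(1.489) to qubit 1 on the control-|1⟩ pair (|10⟩, |11⟩).
Rx(1.489) = [[cos(θ/2), −i·sin(θ/2)], [−i·sin(θ/2), cos(θ/2)]]; θ = 1.489, cos(θ/2) ≈ 0.735427, sin(θ/2) ≈ 0.677604.
With a = amp(|10⟩) = (-0.09397 - 0.3506i) and b = amp(|11⟩) = (0.05795 + 0.2162i):
new amp(|10⟩) = (0.735427)·a + (-0.677604i)·b = (0.07739 - 0.2971i)
new amp(|11⟩) = (-0.677604i)·a + (0.735427)·b = (-0.195 + 0.2227i)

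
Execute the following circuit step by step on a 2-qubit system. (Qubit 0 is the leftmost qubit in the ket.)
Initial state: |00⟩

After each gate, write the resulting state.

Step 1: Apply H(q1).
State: 1/√2|00⟩ + 1/√2|01⟩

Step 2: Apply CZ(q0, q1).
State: 1/√2|00⟩ + 1/√2|01⟩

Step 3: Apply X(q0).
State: 1/√2|10⟩ + 1/√2|11⟩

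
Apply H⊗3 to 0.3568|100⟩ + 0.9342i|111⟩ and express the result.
(0.1261 + 0.3303i)|000⟩ + (0.1261 - 0.3303i)|001⟩ + (0.1261 - 0.3303i)|010⟩ + (0.1261 + 0.3303i)|011⟩ + (-0.1261 - 0.3303i)|100⟩ + (-0.1261 + 0.3303i)|101⟩ + (-0.1261 + 0.3303i)|110⟩ + (-0.1261 - 0.3303i)|111⟩

H⊗3 gives amp(|y⟩) = (1/2√2) Σ_x (−1)^(x·y) amp(|x⟩), where x·y is the number of positions in which both x and y have a 1.
|000⟩: (0.3568 + 0.9342i)/(2√2) = (0.1261 + 0.3303i)
|001⟩: (0.3568 - 0.9342i)/(2√2) = (0.1261 - 0.3303i)
|010⟩: (0.3568 - 0.9342i)/(2√2) = (0.1261 - 0.3303i)
|011⟩: (0.3568 + 0.9342i)/(2√2) = (0.1261 + 0.3303i)
|100⟩: (-0.3568 - 0.9342i)/(2√2) = (-0.1261 - 0.3303i)
|101⟩: (-0.3568 + 0.9342i)/(2√2) = (-0.1261 + 0.3303i)
|110⟩: (-0.3568 + 0.9342i)/(2√2) = (-0.1261 + 0.3303i)
|111⟩: (-0.3568 - 0.9342i)/(2√2) = (-0.1261 - 0.3303i)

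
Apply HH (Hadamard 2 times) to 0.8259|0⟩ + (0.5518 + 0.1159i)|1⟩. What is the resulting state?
0.8259|0⟩ + (0.5518 + 0.1159i)|1⟩

H² = I, so an even number of Hadamards cancels: H^2 = I and the state is unchanged.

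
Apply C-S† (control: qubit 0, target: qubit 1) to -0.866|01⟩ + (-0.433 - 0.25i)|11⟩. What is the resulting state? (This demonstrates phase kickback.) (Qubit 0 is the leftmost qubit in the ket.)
-0.866|01⟩ + (-0.25 + 0.433i)|11⟩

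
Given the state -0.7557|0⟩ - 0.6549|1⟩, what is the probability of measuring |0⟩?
0.5711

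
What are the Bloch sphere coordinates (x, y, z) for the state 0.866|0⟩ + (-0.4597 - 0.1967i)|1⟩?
(-0.7962, -0.3407, 0.4999)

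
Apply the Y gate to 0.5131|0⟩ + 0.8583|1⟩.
-0.8583i|0⟩ + 0.5131i|1⟩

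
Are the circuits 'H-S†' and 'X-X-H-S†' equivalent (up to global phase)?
Yes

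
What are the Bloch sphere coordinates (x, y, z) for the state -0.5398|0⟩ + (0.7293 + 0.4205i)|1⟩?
(-0.7874, -0.454, -0.4173)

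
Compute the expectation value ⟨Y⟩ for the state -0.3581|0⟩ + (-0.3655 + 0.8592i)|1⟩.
-0.6154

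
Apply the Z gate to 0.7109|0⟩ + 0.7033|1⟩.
0.7109|0⟩ - 0.7033|1⟩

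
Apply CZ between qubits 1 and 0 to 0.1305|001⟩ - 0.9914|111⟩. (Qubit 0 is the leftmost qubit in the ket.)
0.1305|001⟩ + 0.9914|111⟩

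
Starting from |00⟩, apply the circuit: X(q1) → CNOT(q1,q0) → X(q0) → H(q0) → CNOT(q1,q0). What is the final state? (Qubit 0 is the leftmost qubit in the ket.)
1/√2|01⟩ + 1/√2|11⟩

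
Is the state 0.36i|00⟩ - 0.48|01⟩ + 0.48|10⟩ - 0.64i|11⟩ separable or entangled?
Entangled

Writing the state as a|00⟩ + b|01⟩ + c|10⟩ + d|11⟩, it is a product state iff ad − bc = 0.
Here (a, b, c, d) = (0.36i, -0.48, 0.48, -0.64i): ad − bc = (0.36i)(-0.64i) − (-0.48)(0.48) = 0.4608 ≠ 0, so the state is entangled.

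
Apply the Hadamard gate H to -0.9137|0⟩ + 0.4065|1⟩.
-0.3586|0⟩ - 0.9335|1⟩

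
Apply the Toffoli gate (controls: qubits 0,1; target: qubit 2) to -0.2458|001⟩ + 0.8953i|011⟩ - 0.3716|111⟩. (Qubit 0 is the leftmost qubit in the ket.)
-0.2458|001⟩ + 0.8953i|011⟩ - 0.3716|110⟩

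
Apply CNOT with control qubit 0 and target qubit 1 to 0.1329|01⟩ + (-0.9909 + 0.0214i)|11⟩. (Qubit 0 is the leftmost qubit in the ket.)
0.1329|01⟩ + (-0.9909 + 0.0214i)|10⟩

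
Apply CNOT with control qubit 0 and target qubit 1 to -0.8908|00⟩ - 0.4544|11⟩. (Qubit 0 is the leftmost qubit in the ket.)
-0.8908|00⟩ - 0.4544|10⟩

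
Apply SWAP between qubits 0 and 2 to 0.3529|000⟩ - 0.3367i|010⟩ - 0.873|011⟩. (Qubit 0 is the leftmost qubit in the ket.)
0.3529|000⟩ - 0.3367i|010⟩ - 0.873|110⟩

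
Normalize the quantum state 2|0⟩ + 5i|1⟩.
0.3714|0⟩ + 0.9285i|1⟩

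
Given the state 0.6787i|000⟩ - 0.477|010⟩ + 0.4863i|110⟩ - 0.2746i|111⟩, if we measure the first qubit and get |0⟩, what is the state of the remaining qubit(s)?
0.8181i|00⟩ - 0.575|10⟩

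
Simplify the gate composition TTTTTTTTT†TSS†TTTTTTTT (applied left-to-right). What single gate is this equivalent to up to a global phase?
I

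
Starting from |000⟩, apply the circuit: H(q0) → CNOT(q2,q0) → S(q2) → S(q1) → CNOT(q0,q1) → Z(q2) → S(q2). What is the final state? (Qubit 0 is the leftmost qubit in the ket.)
1/√2|000⟩ + 1/√2|110⟩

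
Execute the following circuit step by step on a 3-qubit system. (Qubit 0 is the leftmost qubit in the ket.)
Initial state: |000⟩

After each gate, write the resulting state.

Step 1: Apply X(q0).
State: |100⟩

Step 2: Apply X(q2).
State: |101⟩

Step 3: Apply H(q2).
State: 1/√2|100⟩ - 1/√2|101⟩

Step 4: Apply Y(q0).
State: -(1/√2)i|000⟩ + (1/√2)i|001⟩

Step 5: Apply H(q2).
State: -i|001⟩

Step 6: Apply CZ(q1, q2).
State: -i|001⟩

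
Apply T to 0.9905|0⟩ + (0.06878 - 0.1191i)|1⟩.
0.9905|0⟩ + (0.1329 - 0.03558i)|1⟩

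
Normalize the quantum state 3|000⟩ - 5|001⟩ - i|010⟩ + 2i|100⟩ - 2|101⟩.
0.4575|000⟩ - 0.7625|001⟩ - 0.1525i|010⟩ + 0.305i|100⟩ - 0.305|101⟩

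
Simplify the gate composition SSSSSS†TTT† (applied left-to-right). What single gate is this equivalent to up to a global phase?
T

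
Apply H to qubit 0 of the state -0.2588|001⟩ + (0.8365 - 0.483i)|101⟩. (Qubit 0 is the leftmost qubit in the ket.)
(0.4085 - 0.3415i)|001⟩ + (-0.7745 + 0.3415i)|101⟩

H on qubit 0 mixes each pair of kets that differ only in qubit 0: amplitudes (a, b) of (|…0…⟩, |…1…⟩) become ((a + b)/√2, (a − b)/√2). Kets absent from the input have amplitude 0.
(|001⟩, |101⟩): (a, b) = (-0.2588, (0.8365 - 0.483i)) → ((0.4085 - 0.3415i), (-0.7745 + 0.3415i))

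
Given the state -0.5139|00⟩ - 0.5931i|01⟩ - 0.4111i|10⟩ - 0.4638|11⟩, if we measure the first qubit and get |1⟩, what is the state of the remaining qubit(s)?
-0.6633i|0⟩ - 0.7483|1⟩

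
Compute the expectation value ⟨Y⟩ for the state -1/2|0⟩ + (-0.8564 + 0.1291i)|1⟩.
-0.1291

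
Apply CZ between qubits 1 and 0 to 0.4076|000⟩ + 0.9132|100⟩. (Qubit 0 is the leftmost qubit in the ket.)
0.4076|000⟩ + 0.9132|100⟩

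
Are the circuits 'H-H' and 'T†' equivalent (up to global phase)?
No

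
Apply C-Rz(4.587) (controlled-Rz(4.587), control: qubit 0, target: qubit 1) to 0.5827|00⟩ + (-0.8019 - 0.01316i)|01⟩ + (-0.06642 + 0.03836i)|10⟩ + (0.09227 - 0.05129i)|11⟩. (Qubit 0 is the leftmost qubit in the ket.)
0.5827|00⟩ + (-0.8019 - 0.01316i)|01⟩ + (0.0727 + 0.02444i)|10⟩ + (-0.02256 + 0.1031i)|11⟩

C-Rz(4.587) leaves the control-|0⟩ kets |00⟩, |01⟩ unchanged and applies Rz(4.587) to qubit 1 on the control-|1⟩ pair (|10⟩, |11⟩).
Rz(4.587) = [[e^(−iθ/2), 0], [0, e^(iθ/2)]] with e^(±iθ/2) = cos(θ/2) ± i·sin(θ/2); θ = 4.587, cos(θ/2) ≈ -0.661415, sin(θ/2) ≈ 0.75002.
With a = amp(|10⟩) = (-0.06642 + 0.03836i) and b = amp(|11⟩) = (0.09227 - 0.05129i):
new amp(|10⟩) = (-0.661415 - 0.75002i)·a = (0.0727 + 0.02444i)
new amp(|11⟩) = (-0.661415 + 0.75002i)·b = (-0.02256 + 0.1031i)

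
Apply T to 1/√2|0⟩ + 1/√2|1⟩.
1/√2|0⟩ + (1/2 + (1/2)i)|1⟩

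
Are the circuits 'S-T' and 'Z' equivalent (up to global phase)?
No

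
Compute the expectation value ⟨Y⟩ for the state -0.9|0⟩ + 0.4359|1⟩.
0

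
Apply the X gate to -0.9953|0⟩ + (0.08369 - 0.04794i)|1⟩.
(0.08369 - 0.04794i)|0⟩ - 0.9953|1⟩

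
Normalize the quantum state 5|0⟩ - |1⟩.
0.9806|0⟩ - 0.1961|1⟩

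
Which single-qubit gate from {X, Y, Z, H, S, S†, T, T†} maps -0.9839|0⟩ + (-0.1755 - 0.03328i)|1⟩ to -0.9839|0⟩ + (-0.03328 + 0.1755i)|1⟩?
S†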